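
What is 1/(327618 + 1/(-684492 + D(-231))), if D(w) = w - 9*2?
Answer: 684741/224333476937 ≈ 3.0523e-6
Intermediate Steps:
D(w) = -18 + w (D(w) = w - 18 = -18 + w)
1/(327618 + 1/(-684492 + D(-231))) = 1/(327618 + 1/(-684492 + (-18 - 231))) = 1/(327618 + 1/(-684492 - 249)) = 1/(327618 + 1/(-684741)) = 1/(327618 - 1/684741) = 1/(224333476937/684741) = 684741/224333476937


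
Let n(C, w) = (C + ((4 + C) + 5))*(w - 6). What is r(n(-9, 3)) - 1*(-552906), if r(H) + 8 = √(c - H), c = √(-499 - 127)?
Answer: 552898 + √(-27 + I*√626) ≈ 5.529e+5 + 5.6485*I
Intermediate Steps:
c = I*√626 (c = √(-626) = I*√626 ≈ 25.02*I)
n(C, w) = (-6 + w)*(9 + 2*C) (n(C, w) = (C + (9 + C))*(-6 + w) = (9 + 2*C)*(-6 + w) = (-6 + w)*(9 + 2*C))
r(H) = -8 + √(-H + I*√626) (r(H) = -8 + √(I*√626 - H) = -8 + √(-H + I*√626))
r(n(-9, 3)) - 1*(-552906) = (-8 + √(-(-54 - 12*(-9) + 9*3 + 2*(-9)*3) + I*√626)) - 1*(-552906) = (-8 + √(-(-54 + 108 + 27 - 54) + I*√626)) + 552906 = (-8 + √(-1*27 + I*√626)) + 552906 = (-8 + √(-27 + I*√626)) + 552906 = 552898 + √(-27 + I*√626)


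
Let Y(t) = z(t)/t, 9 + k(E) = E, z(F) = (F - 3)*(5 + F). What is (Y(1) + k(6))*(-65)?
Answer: 975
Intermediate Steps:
z(F) = (-3 + F)*(5 + F)
k(E) = -9 + E
Y(t) = (-15 + t² + 2*t)/t
(Y(1) + k(6))*(-65) = ((2 + 1 - 15/1) + (-9 + 6))*(-65) = ((2 + 1 - 15*1) - 3)*(-65) = ((2 + 1 - 15) - 3)*(-65) = (-12 - 3)*(-65) = -15*(-65) = 975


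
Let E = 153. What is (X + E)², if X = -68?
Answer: 7225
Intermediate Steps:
(X + E)² = (-68 + 153)² = 85² = 7225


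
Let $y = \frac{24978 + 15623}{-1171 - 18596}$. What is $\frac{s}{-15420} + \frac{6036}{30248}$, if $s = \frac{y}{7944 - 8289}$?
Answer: $\frac{7212900640679}{36145831794300} \approx 0.19955$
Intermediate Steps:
$y = - \frac{3691}{1797}$ ($y = \frac{40601}{-19767} = 40601 \left(- \frac{1}{19767}\right) = - \frac{3691}{1797} \approx -2.054$)
$s = \frac{3691}{619965}$ ($s = - \frac{3691}{1797 \left(7944 - 8289\right)} = - \frac{3691}{1797 \left(-345\right)} = \left(- \frac{3691}{1797}\right) \left(- \frac{1}{345}\right) = \frac{3691}{619965} \approx 0.0059536$)
$\frac{s}{-15420} + \frac{6036}{30248} = \frac{3691}{619965 \left(-15420\right)} + \frac{6036}{30248} = \frac{3691}{619965} \left(- \frac{1}{15420}\right) + 6036 \cdot \frac{1}{30248} = - \frac{3691}{9559860300} + \frac{1509}{7562} = \frac{7212900640679}{36145831794300}$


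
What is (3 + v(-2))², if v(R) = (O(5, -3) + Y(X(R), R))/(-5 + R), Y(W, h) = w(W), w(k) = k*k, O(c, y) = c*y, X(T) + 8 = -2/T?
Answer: 169/49 ≈ 3.4490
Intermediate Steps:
X(T) = -8 - 2/T
w(k) = k²
Y(W, h) = W²
v(R) = (-15 + (-8 - 2/R)²)/(-5 + R) (v(R) = (5*(-3) + (-8 - 2/R)²)/(-5 + R) = (-15 + (-8 - 2/R)²)/(-5 + R))
(3 + v(-2))² = (3 + (4 + 32*(-2) + 49*(-2)²)/((-2)²*(-5 - 2)))² = (3 + (¼)*(4 - 64 + 49*4)/(-7))² = (3 + (¼)*(-⅐)*(4 - 64 + 196))² = (3 + (¼)*(-⅐)*136)² = (3 - 34/7)² = (-13/7)² = 169/49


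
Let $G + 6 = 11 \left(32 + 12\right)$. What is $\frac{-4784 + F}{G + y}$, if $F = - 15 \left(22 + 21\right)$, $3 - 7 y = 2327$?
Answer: $- \frac{5429}{146} \approx -37.185$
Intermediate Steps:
$y = -332$ ($y = \frac{3}{7} - \frac{2327}{7} = -332$)
$F = -645$ ($F = \left(-15\right) 43 = -645$)
$G = 478$ ($G = -6 + 11 \left(32 + 12\right) = -6 + 11 \cdot 44 = -6 + 484 = 478$)
$\frac{-4784 + F}{G + y} = \frac{-4784 - 645}{478 - 332} = - \frac{5429}{146}$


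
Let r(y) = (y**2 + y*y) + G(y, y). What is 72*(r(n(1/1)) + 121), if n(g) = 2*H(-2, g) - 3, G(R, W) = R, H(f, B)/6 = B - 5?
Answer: 379584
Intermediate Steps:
H(f, B) = -30 + 6*B (H(f, B) = 6*(B - 5) = 6*(-5 + B) = -30 + 6*B)
n(g) = -63 + 12*g (n(g) = 2*(-30 + 6*g) - 3 = (-60 + 12*g) - 3 = -63 + 12*g)
r(y) = y + 2*y**2 (r(y) = (y**2 + y*y) + y = (y**2 + y**2) + y = 2*y**2 + y = y + 2*y**2)
72*(r(n(1/1)) + 121) = 72*((-63 + 12*(1/1))*(1 + 2*(-63 + 12*(1/1))) + 121) = 72*((-63 + 12*(1*1))*(1 + 2*(-63 + 12*(1*1))) + 121) = 72*((-63 + 12*1)*(1 + 2*(-63 + 12*1)) + 121) = 72*((-63 + 12)*(1 + 2*(-63 + 12)) + 121) = 72*(-51*(1 + 2*(-51)) + 121) = 72*(-51*(1 - 102) + 121) = 72*(-51*(-101) + 121) = 72*(5151 + 121) = 72*5272 = 379584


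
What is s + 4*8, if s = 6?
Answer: 38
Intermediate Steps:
s + 4*8 = 6 + 4*8 = 6 + 32 = 38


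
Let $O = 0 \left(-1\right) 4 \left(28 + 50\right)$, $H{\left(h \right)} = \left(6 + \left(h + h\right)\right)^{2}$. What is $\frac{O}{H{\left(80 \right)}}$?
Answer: $0$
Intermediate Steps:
$H{\left(h \right)} = \left(6 + 2 h\right)^{2}$
$O = 0$ ($O = 0 \cdot 4 \cdot 78 = 0 \cdot 78 = 0$)
$\frac{O}{H{\left(80 \right)}} = \frac{0}{4 \left(3 + 80\right)^{2}} = \frac{0}{4 \cdot 83^{2}} = \frac{0}{4 \cdot 6889} = \frac{0}{27556} = 0 \cdot \frac{1}{27556} = 0$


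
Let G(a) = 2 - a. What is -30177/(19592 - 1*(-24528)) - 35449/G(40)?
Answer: 781431577/838280 ≈ 932.18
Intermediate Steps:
-30177/(19592 - 1*(-24528)) - 35449/G(40) = -30177/(19592 - 1*(-24528)) - 35449/(2 - 1*40) = -30177/(19592 + 24528) - 35449/(2 - 40) = -30177/44120 - 35449/(-38) = -30177*1/44120 - 35449*(-1/38) = -30177/44120 + 35449/38 = 781431577/838280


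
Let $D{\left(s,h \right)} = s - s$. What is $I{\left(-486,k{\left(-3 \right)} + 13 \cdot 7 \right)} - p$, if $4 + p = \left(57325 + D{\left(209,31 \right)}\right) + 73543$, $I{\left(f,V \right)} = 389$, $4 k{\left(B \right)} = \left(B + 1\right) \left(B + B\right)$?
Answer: $-130475$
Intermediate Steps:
$k{\left(B \right)} = \frac{B \left(1 + B\right)}{2}$ ($k{\left(B \right)} = \frac{\left(B + 1\right) \left(B + B\right)}{4} = \frac{\left(1 + B\right) 2 B}{4} = \frac{2 B \left(1 + B\right)}{4} = \frac{B \left(1 + B\right)}{2}$)
$D{\left(s,h \right)} = 0$
$p = 130864$ ($p = -4 + \left(\left(57325 + 0\right) + 73543\right) = -4 + \left(57325 + 73543\right) = -4 + 130868 = 130864$)
$I{\left(-486,k{\left(-3 \right)} + 13 \cdot 7 \right)} - p = 389 - 130864 = -130475$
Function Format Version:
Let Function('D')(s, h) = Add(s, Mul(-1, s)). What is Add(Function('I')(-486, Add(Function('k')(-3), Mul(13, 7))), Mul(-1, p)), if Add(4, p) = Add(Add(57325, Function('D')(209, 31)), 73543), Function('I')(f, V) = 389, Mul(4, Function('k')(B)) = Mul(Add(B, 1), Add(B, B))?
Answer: -130475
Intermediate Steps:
Function('k')(B) = Mul(Rational(1, 2), B, Add(1, B)) (Function('k')(B) = Mul(Rational(1, 4), Mul(Add(B, 1), Add(B, B))) = Mul(Rational(1, 4), Mul(Add(1, B), Mul(2, B))) = Mul(Rational(1, 4), Mul(2, B, Add(1, B))) = Mul(Rational(1, 2), B, Add(1, B)))
Function('D')(s, h) = 0
p = 130864 (p = Add(-4, Add(Add(57325, 0), 73543)) = Add(-4, Add(57325, 73543)) = Add(-4, 130868) = 130864)
Add(Function('I')(-486, Add(Function('k')(-3), Mul(13, 7))), Mul(-1, p)) = Add(389, Mul(-1, 130864)) = Add(389, -130864) = -130475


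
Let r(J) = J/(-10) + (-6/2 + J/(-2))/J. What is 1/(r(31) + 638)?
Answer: 155/98317 ≈ 0.0015765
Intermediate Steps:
r(J) = -J/10 + (-3 - J/2)/J (r(J) = J*(-⅒) + (-6*½ + J*(-½))/J = -J/10 + (-3 - J/2)/J)
1/(r(31) + 638) = 1/((⅒)*(-30 - 1*31*(5 + 31))/31 + 638) = 1/((⅒)*(1/31)*(-30 - 1*31*36) + 638) = 1/((⅒)*(1/31)*(-30 - 1116) + 638) = 1/((⅒)*(1/31)*(-1146) + 638) = 1/(-573/155 + 638) = 1/(98317/155) = 155/98317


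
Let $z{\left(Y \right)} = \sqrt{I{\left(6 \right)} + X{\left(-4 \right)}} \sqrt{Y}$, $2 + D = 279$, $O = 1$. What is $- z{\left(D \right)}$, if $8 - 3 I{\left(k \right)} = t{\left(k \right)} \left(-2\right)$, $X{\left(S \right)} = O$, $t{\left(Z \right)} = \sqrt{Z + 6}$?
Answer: $- \frac{\sqrt{9141 + 3324 \sqrt{3}}}{3} \approx -40.686$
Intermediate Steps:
$t{\left(Z \right)} = \sqrt{6 + Z}$
$X{\left(S \right)} = 1$
$D = 277$ ($D = -2 + 279 = 277$)
$I{\left(k \right)} = \frac{8}{3} + \frac{2 \sqrt{6 + k}}{3}$ ($I{\left(k \right)} = \frac{8}{3} - \frac{\sqrt{6 + k} \left(-2\right)}{3} = \frac{8}{3} - \frac{\left(-2\right) \sqrt{6 + k}}{3} = \frac{8}{3} + \frac{2 \sqrt{6 + k}}{3}$)
$z{\left(Y \right)} = \sqrt{Y} \sqrt{\frac{11}{3} + \frac{4 \sqrt{3}}{3}}$ ($z{\left(Y \right)} = \sqrt{\left(\frac{8}{3} + \frac{2 \sqrt{6 + 6}}{3}\right) + 1} \sqrt{Y} = \sqrt{\left(\frac{8}{3} + \frac{2 \sqrt{12}}{3}\right) + 1} \sqrt{Y} = \sqrt{\left(\frac{8}{3} + \frac{2 \cdot 2 \sqrt{3}}{3}\right) + 1} \sqrt{Y} = \sqrt{\left(\frac{8}{3} + \frac{4 \sqrt{3}}{3}\right) + 1} \sqrt{Y} = \sqrt{\frac{11}{3} + \frac{4 \sqrt{3}}{3}} \sqrt{Y} = \sqrt{Y} \sqrt{\frac{11}{3} + \frac{4 \sqrt{3}}{3}}$)
$- z{\left(D \right)} = - \frac{\sqrt{3} \sqrt{277} \sqrt{11 + 4 \sqrt{3}}}{3} = - \frac{\sqrt{831} \sqrt{11 + 4 \sqrt{3}}}{3}$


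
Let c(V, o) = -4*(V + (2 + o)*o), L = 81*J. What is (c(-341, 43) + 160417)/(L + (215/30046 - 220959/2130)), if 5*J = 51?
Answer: 821526069765/3853054576 ≈ 213.21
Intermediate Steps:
J = 51/5 (J = (⅕)*51 = 51/5 ≈ 10.200)
L = 4131/5 (L = 81*(51/5) = 4131/5 ≈ 826.20)
c(V, o) = -4*V - 4*o*(2 + o) (c(V, o) = -4*(V + o*(2 + o)) = -4*V - 4*o*(2 + o))
(c(-341, 43) + 160417)/(L + (215/30046 - 220959/2130)) = ((-8*43 - 4*(-341) - 4*43²) + 160417)/(4131/5 + (215/30046 - 220959/2130)) = ((-344 + 1364 - 4*1849) + 160417)/(4131/5 + (215*(1/30046) - 220959*1/2130)) = ((-344 + 1364 - 7396) + 160417)/(4131/5 + (215/30046 - 73653/710)) = (-6376 + 160417)/(4131/5 - 553206347/5333165) = 154041/(3853054576/5333165) = 154041*(5333165/3853054576) = 821526069765/3853054576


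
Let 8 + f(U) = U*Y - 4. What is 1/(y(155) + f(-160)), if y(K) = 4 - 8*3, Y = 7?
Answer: -1/1152 ≈ -0.00086806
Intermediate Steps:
y(K) = -20 (y(K) = 4 - 24 = -20)
f(U) = -12 + 7*U (f(U) = -8 + (U*7 - 4) = -8 + (7*U - 4) = -8 + (-4 + 7*U) = -12 + 7*U)
1/(y(155) + f(-160)) = 1/(-20 + (-12 + 7*(-160))) = 1/(-20 + (-12 - 1120)) = 1/(-20 - 1132) = 1/(-1152) = -1/1152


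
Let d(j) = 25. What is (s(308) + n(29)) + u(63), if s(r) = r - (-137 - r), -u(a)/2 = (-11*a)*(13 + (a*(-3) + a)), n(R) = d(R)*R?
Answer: -155140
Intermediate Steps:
n(R) = 25*R
u(a) = 22*a*(13 - 2*a) (u(a) = -2*(-11*a)*(13 + (a*(-3) + a)) = -2*(-11*a)*(13 + (-3*a + a)) = -2*(-11*a)*(13 - 2*a) = -(-22)*a*(13 - 2*a) = 22*a*(13 - 2*a))
s(r) = 137 + 2*r (s(r) = r + (137 + r) = 137 + 2*r)
(s(308) + n(29)) + u(63) = ((137 + 2*308) + 25*29) + 22*63*(13 - 2*63) = ((137 + 616) + 725) + 22*63*(13 - 126) = (753 + 725) + 22*63*(-113) = 1478 - 156618 = -155140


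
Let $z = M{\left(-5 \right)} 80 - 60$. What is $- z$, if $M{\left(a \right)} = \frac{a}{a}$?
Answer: $-20$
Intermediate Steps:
$M{\left(a \right)} = 1$
$z = 20$ ($z = 1 \cdot 80 - 60 = 80 - 60 = 20$)
$- z = \left(-1\right) 20 = -20$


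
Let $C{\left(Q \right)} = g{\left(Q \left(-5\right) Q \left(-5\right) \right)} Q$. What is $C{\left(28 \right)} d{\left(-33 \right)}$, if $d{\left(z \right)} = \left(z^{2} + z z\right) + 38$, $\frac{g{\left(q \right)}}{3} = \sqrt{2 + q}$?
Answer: $18428256 \sqrt{2} \approx 2.6062 \cdot 10^{7}$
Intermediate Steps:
$g{\left(q \right)} = 3 \sqrt{2 + q}$
$d{\left(z \right)} = 38 + 2 z^{2}$ ($d{\left(z \right)} = \left(z^{2} + z^{2}\right) + 38 = 2 z^{2} + 38 = 38 + 2 z^{2}$)
$C{\left(Q \right)} = 3 Q \sqrt{2 + 25 Q^{2}}$ ($C{\left(Q \right)} = 3 \sqrt{2 + Q \left(-5\right) Q \left(-5\right)} Q = 3 \sqrt{2 + - 5 Q \left(- 5 Q\right)} Q = 3 \sqrt{2 + 25 Q^{2}} Q = 3 Q \sqrt{2 + 25 Q^{2}}$)
$C{\left(28 \right)} d{\left(-33 \right)} = 3 \cdot 28 \sqrt{2 + 25 \cdot 28^{2}} \left(38 + 2 \left(-33\right)^{2}\right) = 3 \cdot 28 \sqrt{2 + 25 \cdot 784} \left(38 + 2 \cdot 1089\right) = 3 \cdot 28 \sqrt{2 + 19600} \left(38 + 2178\right) = 3 \cdot 28 \sqrt{19602} \cdot 2216 = 3 \cdot 28 \cdot 99 \sqrt{2} \cdot 2216 = 8316 \sqrt{2} \cdot 2216 = 18428256 \sqrt{2}$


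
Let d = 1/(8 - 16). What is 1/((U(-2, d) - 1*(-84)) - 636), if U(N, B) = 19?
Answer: -1/533 ≈ -0.0018762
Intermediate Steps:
d = -⅛ (d = 1/(-8) = -⅛ ≈ -0.12500)
1/((U(-2, d) - 1*(-84)) - 636) = 1/((19 - 1*(-84)) - 636) = 1/((19 + 84) - 636) = 1/(103 - 636) = 1/(-533) = -1/533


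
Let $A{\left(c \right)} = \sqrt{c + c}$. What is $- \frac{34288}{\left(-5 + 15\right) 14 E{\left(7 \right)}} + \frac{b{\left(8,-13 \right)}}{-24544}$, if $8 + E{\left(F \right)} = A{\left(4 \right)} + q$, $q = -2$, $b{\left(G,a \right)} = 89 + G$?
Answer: $\frac{105179967}{3951584} + \frac{4286 \sqrt{2}}{805} \approx 34.147$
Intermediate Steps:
$A{\left(c \right)} = \sqrt{2} \sqrt{c}$ ($A{\left(c \right)} = \sqrt{2 c} = \sqrt{2} \sqrt{c}$)
$E{\left(F \right)} = -10 + 2 \sqrt{2}$ ($E{\left(F \right)} = -8 - \left(2 - \sqrt{2} \sqrt{4}\right) = -8 - \left(2 - \sqrt{2} \cdot 2\right) = -8 - \left(2 - 2 \sqrt{2}\right) = -10 + 2 \sqrt{2}$)
$- \frac{34288}{\left(-5 + 15\right) 14 E{\left(7 \right)}} + \frac{b{\left(8,-13 \right)}}{-24544} = - \frac{34288}{\left(-5 + 15\right) 14 \left(-10 + 2 \sqrt{2}\right)} + \frac{89 + 8}{-24544} = - \frac{34288}{10 \cdot 14 \left(-10 + 2 \sqrt{2}\right)} + 97 \left(- \frac{1}{24544}\right) = - \frac{34288}{140 \left(-10 + 2 \sqrt{2}\right)} - \frac{97}{24544} = - \frac{34288}{-1400 + 280 \sqrt{2}} - \frac{97}{24544} = - \frac{97}{24544} - \frac{34288}{-1400 + 280 \sqrt{2}}$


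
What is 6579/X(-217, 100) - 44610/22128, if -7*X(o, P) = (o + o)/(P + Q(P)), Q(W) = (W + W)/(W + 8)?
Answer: 3706209545/342984 ≈ 10806.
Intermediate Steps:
Q(W) = 2*W/(8 + W) (Q(W) = (2*W)/(8 + W) = 2*W/(8 + W))
X(o, P) = -2*o/(7*(P + 2*P/(8 + P))) (X(o, P) = -(o + o)/(7*(P + 2*P/(8 + P))) = -2*o/(7*(P + 2*P/(8 + P))))
6579/X(-217, 100) - 44610/22128 = 6579/((-2/7*(-217)*(8 + 100)/(100*(10 + 100)))) - 44610/22128 = 6579/((-2/7*(-217)*1/100*108/110)) - 44610*1/22128 = 6579/((-2/7*(-217)*1/100*1/110*108)) - 7435/3688 = 6579/(837/1375) - 7435/3688 = 6579*(1375/837) - 7435/3688 = 1005125/93 - 7435/3688 = 3706209545/342984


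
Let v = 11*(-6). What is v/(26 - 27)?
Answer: 66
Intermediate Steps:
v = -66
v/(26 - 27) = -66/(26 - 27) = -66/(-1) = -66*(-1) = 66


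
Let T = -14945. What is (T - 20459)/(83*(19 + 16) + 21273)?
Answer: -17702/12089 ≈ -1.4643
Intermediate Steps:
(T - 20459)/(83*(19 + 16) + 21273) = (-14945 - 20459)/(83*(19 + 16) + 21273) = -35404/(83*35 + 21273) = -35404/(2905 + 21273) = -35404/24178 = -35404*1/24178 = -17702/12089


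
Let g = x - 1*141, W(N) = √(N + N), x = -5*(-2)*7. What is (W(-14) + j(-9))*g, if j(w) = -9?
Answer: 639 - 142*I*√7 ≈ 639.0 - 375.7*I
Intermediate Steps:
x = 70 (x = 10*7 = 70)
W(N) = √2*√N (W(N) = √(2*N) = √2*√N)
g = -71 (g = 70 - 1*141 = 70 - 141 = -71)
(W(-14) + j(-9))*g = (√2*√(-14) - 9)*(-71) = (√2*(I*√14) - 9)*(-71) = (2*I*√7 - 9)*(-71) = (-9 + 2*I*√7)*(-71) = 639 - 142*I*√7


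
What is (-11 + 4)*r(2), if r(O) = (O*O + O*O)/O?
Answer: -28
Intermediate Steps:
r(O) = 2*O (r(O) = (O² + O²)/O = (2*O²)/O = 2*O)
(-11 + 4)*r(2) = (-11 + 4)*(2*2) = -7*4 = -28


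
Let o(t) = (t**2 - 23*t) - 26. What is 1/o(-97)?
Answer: 1/11614 ≈ 8.6103e-5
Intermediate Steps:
o(t) = -26 + t**2 - 23*t
1/o(-97) = 1/(-26 + (-97)**2 - 23*(-97)) = 1/(-26 + 9409 + 2231) = 1/11614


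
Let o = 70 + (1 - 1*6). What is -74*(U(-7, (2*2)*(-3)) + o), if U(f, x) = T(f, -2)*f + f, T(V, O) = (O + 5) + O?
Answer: -3774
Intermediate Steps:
T(V, O) = 5 + 2*O (T(V, O) = (5 + O) + O = 5 + 2*O)
o = 65 (o = 70 + (1 - 6) = 70 - 5 = 65)
U(f, x) = 2*f (U(f, x) = (5 + 2*(-2))*f + f = (5 - 4)*f + f = 1*f + f = f + f = 2*f)
-74*(U(-7, (2*2)*(-3)) + o) = -74*(2*(-7) + 65) = -74*(-14 + 65) = -74*51 = -3774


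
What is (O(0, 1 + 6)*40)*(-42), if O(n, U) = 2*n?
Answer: 0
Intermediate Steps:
(O(0, 1 + 6)*40)*(-42) = ((2*0)*40)*(-42) = (0*40)*(-42) = 0*(-42) = 0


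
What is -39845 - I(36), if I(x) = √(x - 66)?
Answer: -39845 - I*√30 ≈ -39845.0 - 5.4772*I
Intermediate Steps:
I(x) = √(-66 + x)
-39845 - I(36) = -39845 - √(-66 + 36) = -39845 - √(-30) = -39845 - I*√30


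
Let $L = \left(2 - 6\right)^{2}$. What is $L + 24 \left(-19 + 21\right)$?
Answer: $64$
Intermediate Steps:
$L = 16$ ($L = \left(2 - 6\right)^{2} = \left(-4\right)^{2} = 16$)
$L + 24 \left(-19 + 21\right) = 16 + 24 \left(-19 + 21\right) = 16 + 24 \cdot 2 = 16 + 48 = 64$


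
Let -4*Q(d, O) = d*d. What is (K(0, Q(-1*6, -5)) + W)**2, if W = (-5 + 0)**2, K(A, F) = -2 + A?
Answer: 529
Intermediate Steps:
Q(d, O) = -d**2/4 (Q(d, O) = -d*d/4 = -d**2/4)
W = 25 (W = (-5)**2 = 25)
(K(0, Q(-1*6, -5)) + W)**2 = ((-2 + 0) + 25)**2 = (-2 + 25)**2 = 23**2 = 529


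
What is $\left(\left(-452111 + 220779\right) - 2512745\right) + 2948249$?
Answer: $204172$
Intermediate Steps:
$\left(\left(-452111 + 220779\right) - 2512745\right) + 2948249 = \left(-231332 - 2512745\right) + 2948249 = -2744077 + 2948249 = 204172$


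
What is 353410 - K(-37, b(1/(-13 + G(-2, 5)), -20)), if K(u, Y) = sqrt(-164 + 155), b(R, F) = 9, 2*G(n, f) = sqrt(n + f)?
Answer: 353410 - 3*I ≈ 3.5341e+5 - 3.0*I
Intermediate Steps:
G(n, f) = sqrt(f + n)/2 (G(n, f) = sqrt(n + f)/2 = sqrt(f + n)/2)
K(u, Y) = 3*I (K(u, Y) = sqrt(-9) = 3*I)
353410 - K(-37, b(1/(-13 + G(-2, 5)), -20)) = 353410 - 3*I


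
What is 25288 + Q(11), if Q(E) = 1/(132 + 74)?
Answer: 5209329/206 ≈ 25288.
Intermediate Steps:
Q(E) = 1/206
25288 + Q(11) = 25288 + 1/206 = 5209329/206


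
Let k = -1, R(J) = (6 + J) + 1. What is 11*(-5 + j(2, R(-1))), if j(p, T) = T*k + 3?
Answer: -88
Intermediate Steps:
R(J) = 7 + J
j(p, T) = 3 - T (j(p, T) = T*(-1) + 3 = -T + 3 = 3 - T)
11*(-5 + j(2, R(-1))) = 11*(-5 + (3 - (7 - 1))) = 11*(-5 + (3 - 1*6)) = 11*(-5 + (3 - 6)) = 11*(-5 - 3) = 11*(-8) = -88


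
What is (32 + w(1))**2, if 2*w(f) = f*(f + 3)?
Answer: 1156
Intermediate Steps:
w(f) = f*(3 + f)/2 (w(f) = (f*(f + 3))/2 = (f*(3 + f))/2 = f*(3 + f)/2)
(32 + w(1))**2 = (32 + (1/2)*1*(3 + 1))**2 = (32 + (1/2)*1*4)**2 = (32 + 2)**2 = 34**2 = 1156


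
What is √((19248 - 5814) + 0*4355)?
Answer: √13434 ≈ 115.91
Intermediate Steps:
√((19248 - 5814) + 0*4355) = √(13434 + 0) = √13434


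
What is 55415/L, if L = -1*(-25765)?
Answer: 11083/5153 ≈ 2.1508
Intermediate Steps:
L = 25765
55415/L = 55415/25765 = 55415*(1/25765) = 11083/5153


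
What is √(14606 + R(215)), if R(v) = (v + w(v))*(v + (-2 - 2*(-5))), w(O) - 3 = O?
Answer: √111165 ≈ 333.41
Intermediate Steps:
w(O) = 3 + O
R(v) = (3 + 2*v)*(8 + v) (R(v) = (v + (3 + v))*(v + (-2 - 2*(-5))) = (3 + 2*v)*(v + (-2 + 10)) = (3 + 2*v)*(v + 8) = (3 + 2*v)*(8 + v))
√(14606 + R(215)) = √(14606 + (24 + 2*215² + 19*215)) = √(14606 + (24 + 2*46225 + 4085)) = √(14606 + (24 + 92450 + 4085)) = √(14606 + 96559) = √111165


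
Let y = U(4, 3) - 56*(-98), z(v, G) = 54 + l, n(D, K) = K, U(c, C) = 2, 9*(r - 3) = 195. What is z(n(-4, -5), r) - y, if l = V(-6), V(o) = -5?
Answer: -5441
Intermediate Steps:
l = -5
r = 74/3 (r = 3 + (⅑)*195 = 3 + 65/3 = 74/3 ≈ 24.667)
z(v, G) = 49 (z(v, G) = 54 - 5 = 49)
y = 5490 (y = 2 - 56*(-98) = 2 + 5488 = 5490)
z(n(-4, -5), r) - y = 49 - 1*5490 = 49 - 5490 = -5441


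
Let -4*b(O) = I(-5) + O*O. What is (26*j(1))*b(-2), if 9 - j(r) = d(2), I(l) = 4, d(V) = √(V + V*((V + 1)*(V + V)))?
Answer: -468 + 52*√26 ≈ -202.85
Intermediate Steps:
d(V) = √(V + 2*V²*(1 + V)) (d(V) = √(V + V*((1 + V)*(2*V))) = √(V + V*(2*V*(1 + V))) = √(V + 2*V²*(1 + V)))
j(r) = 9 - √26 (j(r) = 9 - √(2*(1 + 2*2 + 2*2²)) = 9 - √(2*(1 + 4 + 2*4)) = 9 - √(2*(1 + 4 + 8)) = 9 - √(2*13) = 9 - √26)
b(O) = -1 - O²/4 (b(O) = -(4 + O*O)/4 = -(4 + O²)/4 = -1 - O²/4)
(26*j(1))*b(-2) = (26*(9 - √26))*(-1 - ¼*(-2)²) = (234 - 26*√26)*(-1 - ¼*4) = (234 - 26*√26)*(-1 - 1) = (234 - 26*√26)*(-2) = -468 + 52*√26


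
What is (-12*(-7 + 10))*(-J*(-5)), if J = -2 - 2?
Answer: 720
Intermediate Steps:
J = -4
(-12*(-7 + 10))*(-J*(-5)) = (-12*(-7 + 10))*(-1*(-4)*(-5)) = (-12*3)*(4*(-5)) = -36*(-20) = 720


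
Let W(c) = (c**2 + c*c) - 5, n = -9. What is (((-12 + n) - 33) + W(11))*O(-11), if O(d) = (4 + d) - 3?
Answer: -1830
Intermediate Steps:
O(d) = 1 + d
W(c) = -5 + 2*c**2 (W(c) = (c**2 + c**2) - 5 = 2*c**2 - 5 = -5 + 2*c**2)
(((-12 + n) - 33) + W(11))*O(-11) = (((-12 - 9) - 33) + (-5 + 2*11**2))*(1 - 11) = ((-21 - 33) + (-5 + 2*121))*(-10) = (-54 + (-5 + 242))*(-10) = (-54 + 237)*(-10) = 183*(-10) = -1830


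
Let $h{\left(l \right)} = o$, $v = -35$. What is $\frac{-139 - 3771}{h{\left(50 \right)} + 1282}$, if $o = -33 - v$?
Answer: $- \frac{1955}{642} \approx -3.0452$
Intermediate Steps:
$o = 2$ ($o = -33 - -35 = -33 + 35 = 2$)
$h{\left(l \right)} = 2$
$\frac{-139 - 3771}{h{\left(50 \right)} + 1282} = \frac{-139 - 3771}{2 + 1282} = - \frac{3910}{1284} = \left(-3910\right) \frac{1}{1284} = - \frac{1955}{642}$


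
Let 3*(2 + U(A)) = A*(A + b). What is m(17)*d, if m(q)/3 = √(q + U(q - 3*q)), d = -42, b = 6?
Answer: -42*√2991 ≈ -2297.0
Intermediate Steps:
U(A) = -2 + A*(6 + A)/3 (U(A) = -2 + (A*(A + 6))/3 = -2 + (A*(6 + A))/3 = -2 + A*(6 + A)/3)
m(q) = 3*√(-2 - 3*q + 4*q²/3) (m(q) = 3*√(q + (-2 + 2*(q - 3*q) + (q - 3*q)²/3)) = 3*√(q + (-2 + 2*(-2*q) + (-2*q)²/3)) = 3*√(q + (-2 - 4*q + (4*q²)/3)) = 3*√(q + (-2 - 4*q + 4*q²/3)) = 3*√(-2 - 3*q + 4*q²/3))
m(17)*d = √(-18 - 27*17 + 12*17²)*(-42) = √(-18 - 459 + 12*289)*(-42) = √(-18 - 459 + 3468)*(-42) = √2991*(-42) = -42*√2991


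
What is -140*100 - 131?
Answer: -14131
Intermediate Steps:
-140*100 - 131 = -14000 - 131 = -14131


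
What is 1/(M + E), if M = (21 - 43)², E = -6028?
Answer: -1/5544 ≈ -0.00018038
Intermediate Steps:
M = 484 (M = (-22)² = 484)
1/(M + E) = 1/(484 - 6028) = 1/(-5544) = -1/5544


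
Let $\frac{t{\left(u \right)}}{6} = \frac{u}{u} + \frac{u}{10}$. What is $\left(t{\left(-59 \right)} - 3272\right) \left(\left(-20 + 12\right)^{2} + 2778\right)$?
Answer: $- \frac{46912894}{5} \approx -9.3826 \cdot 10^{6}$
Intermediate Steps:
$t{\left(u \right)} = 6 + \frac{3 u}{5}$ ($t{\left(u \right)} = 6 \left(\frac{u}{u} + \frac{u}{10}\right) = 6 \left(1 + u \frac{1}{10}\right) = 6 \left(1 + \frac{u}{10}\right) = 6 + \frac{3 u}{5}$)
$\left(t{\left(-59 \right)} - 3272\right) \left(\left(-20 + 12\right)^{2} + 2778\right) = \left(\left(6 + \frac{3}{5} \left(-59\right)\right) - 3272\right) \left(\left(-20 + 12\right)^{2} + 2778\right) = \left(\left(6 - \frac{177}{5}\right) - 3272\right) \left(\left(-8\right)^{2} + 2778\right) = \left(- \frac{147}{5} - 3272\right) \left(64 + 2778\right) = \left(- \frac{16507}{5}\right) 2842 = - \frac{46912894}{5}$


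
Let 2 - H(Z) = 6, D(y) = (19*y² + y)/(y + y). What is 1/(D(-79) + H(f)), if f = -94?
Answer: -1/754 ≈ -0.0013263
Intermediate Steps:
D(y) = (y + 19*y²)/(2*y) (D(y) = (y + 19*y²)/((2*y)) = (y + 19*y²)*(1/(2*y)) = (y + 19*y²)/(2*y))
H(Z) = -4 (H(Z) = 2 - 1*6 = 2 - 6 = -4)
1/(D(-79) + H(f)) = 1/((½ + (19/2)*(-79)) - 4) = 1/((½ - 1501/2) - 4) = 1/(-750 - 4) = 1/(-754) = -1/754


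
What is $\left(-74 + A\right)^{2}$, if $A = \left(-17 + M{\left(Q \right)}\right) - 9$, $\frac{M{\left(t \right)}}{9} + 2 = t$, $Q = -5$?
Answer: $26569$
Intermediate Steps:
$M{\left(t \right)} = -18 + 9 t$
$A = -89$ ($A = \left(-17 + \left(-18 + 9 \left(-5\right)\right)\right) - 9 = \left(-17 - 63\right) - 9 = -80 - 9 = -89$)
$\left(-74 + A\right)^{2} = \left(-74 - 89\right)^{2} = \left(-163\right)^{2} = 26569$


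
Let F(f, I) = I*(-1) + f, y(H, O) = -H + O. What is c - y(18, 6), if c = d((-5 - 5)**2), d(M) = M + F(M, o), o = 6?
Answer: 206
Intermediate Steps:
y(H, O) = O - H
F(f, I) = f - I (F(f, I) = -I + f = f - I)
d(M) = -6 + 2*M (d(M) = M + (M - 1*6) = M + (M - 6) = M + (-6 + M) = -6 + 2*M)
c = 194 (c = -6 + 2*(-5 - 5)**2 = -6 + 2*(-10)**2 = -6 + 2*100 = -6 + 200 = 194)
c - y(18, 6) = 194 - (6 - 1*18) = 194 - (6 - 18) = 194 - 1*(-12) = 194 + 12 = 206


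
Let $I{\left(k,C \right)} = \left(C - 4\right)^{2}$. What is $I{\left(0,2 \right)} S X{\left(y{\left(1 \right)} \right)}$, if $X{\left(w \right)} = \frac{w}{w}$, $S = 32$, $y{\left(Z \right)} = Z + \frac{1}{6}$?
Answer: $128$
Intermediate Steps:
$y{\left(Z \right)} = \frac{1}{6} + Z$ ($y{\left(Z \right)} = Z + \frac{1}{6} = \frac{1}{6} + Z$)
$I{\left(k,C \right)} = \left(-4 + C\right)^{2}$
$X{\left(w \right)} = 1$
$I{\left(0,2 \right)} S X{\left(y{\left(1 \right)} \right)} = \left(-4 + 2\right)^{2} \cdot 32 \cdot 1 = \left(-2\right)^{2} \cdot 32 \cdot 1 = 4 \cdot 32 \cdot 1 = 128 \cdot 1 = 128$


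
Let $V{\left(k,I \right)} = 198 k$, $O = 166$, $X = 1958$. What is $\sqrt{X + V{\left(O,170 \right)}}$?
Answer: $\sqrt{34826} \approx 186.62$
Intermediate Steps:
$\sqrt{X + V{\left(O,170 \right)}} = \sqrt{1958 + 198 \cdot 166} = \sqrt{1958 + 32868} = \sqrt{34826}$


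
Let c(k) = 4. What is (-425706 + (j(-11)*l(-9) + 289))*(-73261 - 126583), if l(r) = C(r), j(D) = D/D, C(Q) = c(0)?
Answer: 85016235572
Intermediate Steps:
C(Q) = 4
j(D) = 1
l(r) = 4
(-425706 + (j(-11)*l(-9) + 289))*(-73261 - 126583) = (-425706 + (1*4 + 289))*(-73261 - 126583) = (-425706 + (4 + 289))*(-199844) = (-425706 + 293)*(-199844) = -425413*(-199844) = 85016235572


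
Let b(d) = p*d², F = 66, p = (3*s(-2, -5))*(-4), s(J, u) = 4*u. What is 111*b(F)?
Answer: 116043840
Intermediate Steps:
p = 240 (p = (3*(4*(-5)))*(-4) = (3*(-20))*(-4) = -60*(-4) = 240)
b(d) = 240*d²
111*b(F) = 111*(240*66²) = 111*(240*4356) = 111*1045440 = 116043840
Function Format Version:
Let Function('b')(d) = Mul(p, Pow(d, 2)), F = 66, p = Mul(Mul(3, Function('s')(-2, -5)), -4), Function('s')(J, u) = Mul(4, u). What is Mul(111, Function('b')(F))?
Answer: 116043840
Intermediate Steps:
p = 240 (p = Mul(Mul(3, Mul(4, -5)), -4) = Mul(Mul(3, -20), -4) = Mul(-60, -4) = 240)
Function('b')(d) = Mul(240, Pow(d, 2))
Mul(111, Function('b')(F)) = Mul(111, Mul(240, Pow(66, 2))) = Mul(111, Mul(240, 4356)) = Mul(111, 1045440) = 116043840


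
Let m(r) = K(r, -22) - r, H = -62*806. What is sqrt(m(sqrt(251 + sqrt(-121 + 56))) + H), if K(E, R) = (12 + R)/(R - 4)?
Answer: sqrt(-8445203 - 169*sqrt(251 + I*sqrt(65)))/13 ≈ 0.00056895 - 223.58*I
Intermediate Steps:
K(E, R) = (12 + R)/(-4 + R)
H = -49972
m(r) = 5/13 - r (m(r) = (12 - 22)/(-4 - 22) - r = -10/(-26) - r = -1/26*(-10) - r = 5/13 - r)
sqrt(m(sqrt(251 + sqrt(-121 + 56))) + H) = sqrt((5/13 - sqrt(251 + sqrt(-121 + 56))) - 49972) = sqrt((5/13 - sqrt(251 + sqrt(-65))) - 49972) = sqrt((5/13 - sqrt(251 + I*sqrt(65))) - 49972) = sqrt(-649631/13 - sqrt(251 + I*sqrt(65)))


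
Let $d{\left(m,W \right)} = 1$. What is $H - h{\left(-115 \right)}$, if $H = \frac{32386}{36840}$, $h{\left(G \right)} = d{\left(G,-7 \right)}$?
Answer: $- \frac{2227}{18420} \approx -0.1209$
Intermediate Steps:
$h{\left(G \right)} = 1$
$H = \frac{16193}{18420}$ ($H = 32386 \cdot \frac{1}{36840} = \frac{16193}{18420} \approx 0.8791$)
$H - h{\left(-115 \right)} = \frac{16193}{18420} - 1 = - \frac{2227}{18420}$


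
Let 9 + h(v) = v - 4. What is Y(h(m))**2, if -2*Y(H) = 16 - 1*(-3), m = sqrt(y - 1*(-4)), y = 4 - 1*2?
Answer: 361/4 ≈ 90.250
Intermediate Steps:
y = 2 (y = 4 - 2 = 2)
m = sqrt(6) (m = sqrt(2 - 1*(-4)) = sqrt(2 + 4) = sqrt(6) ≈ 2.4495)
h(v) = -13 + v (h(v) = -9 + (v - 4) = -9 + (-4 + v) = -13 + v)
Y(H) = -19/2 (Y(H) = -(16 - 1*(-3))/2 = -(16 + 3)/2 = -1/2*19 = -19/2)
Y(h(m))**2 = (-19/2)**2 = 361/4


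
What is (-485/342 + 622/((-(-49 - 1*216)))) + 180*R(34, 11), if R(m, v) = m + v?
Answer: 734187199/90630 ≈ 8100.9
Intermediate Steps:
(-485/342 + 622/((-(-49 - 1*216)))) + 180*R(34, 11) = (-485/342 + 622/((-(-49 - 1*216)))) + 180*(34 + 11) = (-485*1/342 + 622/((-(-49 - 216)))) + 180*45 = (-485/342 + 622/((-1*(-265)))) + 8100 = (-485/342 + 622/265) + 8100 = 84199/90630 + 8100 = 734187199/90630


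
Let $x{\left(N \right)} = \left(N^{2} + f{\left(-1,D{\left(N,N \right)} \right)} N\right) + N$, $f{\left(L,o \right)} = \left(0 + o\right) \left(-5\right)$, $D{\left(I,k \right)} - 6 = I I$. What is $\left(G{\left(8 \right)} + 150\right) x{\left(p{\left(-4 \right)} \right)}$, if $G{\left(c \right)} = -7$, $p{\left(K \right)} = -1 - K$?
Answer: $-30459$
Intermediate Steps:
$D{\left(I,k \right)} = 6 + I^{2}$ ($D{\left(I,k \right)} = 6 + I I = 6 + I^{2}$)
$f{\left(L,o \right)} = - 5 o$ ($f{\left(L,o \right)} = o \left(-5\right) = - 5 o$)
$x{\left(N \right)} = N + N^{2} + N \left(-30 - 5 N^{2}\right)$ ($x{\left(N \right)} = \left(N^{2} + - 5 \left(6 + N^{2}\right) N\right) + N = \left(N^{2} + \left(-30 - 5 N^{2}\right) N\right) + N = \left(N^{2} + N \left(-30 - 5 N^{2}\right)\right) + N = N + N^{2} + N \left(-30 - 5 N^{2}\right)$)
$\left(G{\left(8 \right)} + 150\right) x{\left(p{\left(-4 \right)} \right)} = \left(-7 + 150\right) \left(-1 - -4\right) \left(-29 - -3 - 5 \left(-1 - -4\right)^{2}\right) = 143 \left(-1 + 4\right) \left(-29 + \left(-1 + 4\right) - 5 \left(-1 + 4\right)^{2}\right) = 143 \cdot 3 \left(-29 + 3 - 5 \cdot 3^{2}\right) = 143 \cdot 3 \left(-29 + 3 - 45\right) = 143 \cdot 3 \left(-71\right) = 143 \left(-213\right) = -30459$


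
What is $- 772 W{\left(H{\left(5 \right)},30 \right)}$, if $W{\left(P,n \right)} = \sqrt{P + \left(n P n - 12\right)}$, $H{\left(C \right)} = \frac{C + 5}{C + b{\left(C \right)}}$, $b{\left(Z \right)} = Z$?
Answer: $- 772 \sqrt{889} \approx -23018.0$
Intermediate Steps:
$H{\left(C \right)} = \frac{5 + C}{2 C}$ ($H{\left(C \right)} = \frac{C + 5}{C + C} = \frac{5 + C}{2 C}$)
$W{\left(P,n \right)} = \sqrt{-12 + P + P n^{2}}$ ($W{\left(P,n \right)} = \sqrt{P + \left(P n n - 12\right)} = \sqrt{P + \left(P n^{2} - 12\right)} = \sqrt{P + \left(-12 + P n^{2}\right)} = \sqrt{-12 + P + P n^{2}}$)
$- 772 W{\left(H{\left(5 \right)},30 \right)} = - 772 \sqrt{-12 + \frac{5 + 5}{2 \cdot 5} + \frac{5 + 5}{2 \cdot 5} \cdot 30^{2}} = - 772 \sqrt{-12 + \frac{1}{2} \cdot \frac{1}{5} \cdot 10 + \frac{1}{2} \cdot \frac{1}{5} \cdot 10 \cdot 900} = - 772 \sqrt{-12 + 1 + 1 \cdot 900} = - 772 \sqrt{-12 + 1 + 900} = - 772 \sqrt{889}$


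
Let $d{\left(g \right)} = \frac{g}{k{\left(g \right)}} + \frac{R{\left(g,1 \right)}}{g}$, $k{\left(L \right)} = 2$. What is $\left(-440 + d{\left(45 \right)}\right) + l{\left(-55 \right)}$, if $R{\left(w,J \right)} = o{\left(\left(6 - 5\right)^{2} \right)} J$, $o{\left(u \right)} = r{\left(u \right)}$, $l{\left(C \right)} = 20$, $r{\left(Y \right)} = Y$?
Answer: $- \frac{35773}{90} \approx -397.48$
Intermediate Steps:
$o{\left(u \right)} = u$
$R{\left(w,J \right)} = J$ ($R{\left(w,J \right)} = \left(6 - 5\right)^{2} J = 1^{2} J = 1 J = J$)
$d{\left(g \right)} = \frac{1}{g} + \frac{g}{2}$ ($d{\left(g \right)} = \frac{g}{2} + 1 \frac{1}{g} = g \frac{1}{2} + \frac{1}{g} = \frac{g}{2} + \frac{1}{g} = \frac{1}{g} + \frac{g}{2}$)
$\left(-440 + d{\left(45 \right)}\right) + l{\left(-55 \right)} = \left(-440 + \left(\frac{1}{45} + \frac{1}{2} \cdot 45\right)\right) + 20 = \left(-440 + \left(\frac{1}{45} + \frac{45}{2}\right)\right) + 20 = \left(-440 + \frac{2027}{90}\right) + 20 = - \frac{37573}{90} + 20 = - \frac{35773}{90}$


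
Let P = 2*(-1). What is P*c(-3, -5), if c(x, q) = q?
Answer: 10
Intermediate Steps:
P = -2
P*c(-3, -5) = -2*(-5) = 10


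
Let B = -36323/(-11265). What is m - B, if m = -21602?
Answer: -243382853/11265 ≈ -21605.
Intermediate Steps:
B = 36323/11265 (B = -36323*(-1/11265) = 36323/11265 ≈ 3.2244)
m - B = -21602 - 1*36323/11265 = -21602 - 36323/11265 = -243382853/11265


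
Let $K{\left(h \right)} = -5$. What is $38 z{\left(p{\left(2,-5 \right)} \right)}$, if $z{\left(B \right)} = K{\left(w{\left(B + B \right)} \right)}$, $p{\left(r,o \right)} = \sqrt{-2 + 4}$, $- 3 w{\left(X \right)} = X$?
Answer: $-190$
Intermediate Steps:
$w{\left(X \right)} = - \frac{X}{3}$
$p{\left(r,o \right)} = \sqrt{2}$
$z{\left(B \right)} = -5$
$38 z{\left(p{\left(2,-5 \right)} \right)} = 38 \left(-5\right) = -190$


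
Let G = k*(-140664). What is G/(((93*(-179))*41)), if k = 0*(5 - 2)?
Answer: 0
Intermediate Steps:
k = 0 (k = 0*3 = 0)
G = 0 (G = 0*(-140664) = 0)
G/(((93*(-179))*41)) = 0/(((93*(-179))*41)) = 0/((-16647*41)) = 0/(-682527) = 0*(-1/682527) = 0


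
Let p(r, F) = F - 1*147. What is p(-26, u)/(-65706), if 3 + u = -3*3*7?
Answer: 71/21902 ≈ 0.0032417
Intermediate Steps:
u = -66 (u = -3 - 3*3*7 = -3 - 9*7 = -3 - 63 = -66)
p(r, F) = -147 + F (p(r, F) = F - 147 = -147 + F)
p(-26, u)/(-65706) = (-147 - 66)/(-65706) = -213*(-1/65706) = 71/21902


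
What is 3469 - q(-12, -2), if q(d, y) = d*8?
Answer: 3565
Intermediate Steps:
q(d, y) = 8*d
3469 - q(-12, -2) = 3469 - 8*(-12) = 3469 - 1*(-96) = 3469 + 96 = 3565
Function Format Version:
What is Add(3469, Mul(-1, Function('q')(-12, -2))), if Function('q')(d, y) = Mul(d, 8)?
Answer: 3565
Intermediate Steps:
Function('q')(d, y) = Mul(8, d)
Add(3469, Mul(-1, Function('q')(-12, -2))) = Add(3469, Mul(-1, Mul(8, -12))) = Add(3469, Mul(-1, -96)) = Add(3469, 96) = 3565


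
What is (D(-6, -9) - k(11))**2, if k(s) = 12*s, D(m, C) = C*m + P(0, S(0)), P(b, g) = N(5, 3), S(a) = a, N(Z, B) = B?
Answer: 5625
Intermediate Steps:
P(b, g) = 3
D(m, C) = 3 + C*m (D(m, C) = C*m + 3 = 3 + C*m)
(D(-6, -9) - k(11))**2 = ((3 - 9*(-6)) - 12*11)**2 = ((3 + 54) - 1*132)**2 = (57 - 132)**2 = (-75)**2 = 5625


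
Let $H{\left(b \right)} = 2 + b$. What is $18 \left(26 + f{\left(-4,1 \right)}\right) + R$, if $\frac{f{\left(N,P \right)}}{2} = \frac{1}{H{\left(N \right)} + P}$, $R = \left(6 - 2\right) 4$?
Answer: $448$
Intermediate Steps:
$R = 16$ ($R = 4 \cdot 4 = 16$)
$f{\left(N,P \right)} = \frac{2}{2 + N + P}$ ($f{\left(N,P \right)} = \frac{2}{\left(2 + N\right) + P} = \frac{2}{2 + N + P}$)
$18 \left(26 + f{\left(-4,1 \right)}\right) + R = 18 \left(26 + \frac{2}{2 - 4 + 1}\right) + 16 = 18 \left(26 + \frac{2}{-1}\right) + 16 = 18 \left(26 + 2 \left(-1\right)\right) + 16 = 18 \left(26 - 2\right) + 16 = 18 \cdot 24 + 16 = 432 + 16 = 448$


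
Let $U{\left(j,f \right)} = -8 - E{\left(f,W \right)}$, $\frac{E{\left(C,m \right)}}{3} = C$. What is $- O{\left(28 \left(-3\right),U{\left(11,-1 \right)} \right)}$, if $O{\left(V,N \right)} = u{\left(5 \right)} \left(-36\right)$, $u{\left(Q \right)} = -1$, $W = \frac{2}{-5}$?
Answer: $-36$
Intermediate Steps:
$W = - \frac{2}{5}$ ($W = 2 \left(- \frac{1}{5}\right) = - \frac{2}{5} \approx -0.4$)
$E{\left(C,m \right)} = 3 C$
$U{\left(j,f \right)} = -8 - 3 f$
$O{\left(V,N \right)} = 36$ ($O{\left(V,N \right)} = \left(-1\right) \left(-36\right) = 36$)
$- O{\left(28 \left(-3\right),U{\left(11,-1 \right)} \right)} = \left(-1\right) 36 = -36$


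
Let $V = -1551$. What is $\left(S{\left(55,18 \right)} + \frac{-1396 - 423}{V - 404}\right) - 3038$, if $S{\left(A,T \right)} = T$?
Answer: $- \frac{347193}{115} \approx -3019.1$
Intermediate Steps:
$\left(S{\left(55,18 \right)} + \frac{-1396 - 423}{V - 404}\right) - 3038 = \left(18 + \frac{-1396 - 423}{-1551 - 404}\right) - 3038 = \left(18 - \frac{1819}{-1955}\right) - 3038 = \left(18 - - \frac{107}{115}\right) - 3038 = \left(18 + \frac{107}{115}\right) - 3038 = \frac{2177}{115} - 3038 = - \frac{347193}{115}$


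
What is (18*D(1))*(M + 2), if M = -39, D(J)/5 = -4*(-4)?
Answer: -53280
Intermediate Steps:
D(J) = 80 (D(J) = 5*(-4*(-4)) = 5*16 = 80)
(18*D(1))*(M + 2) = (18*80)*(-39 + 2) = 1440*(-37) = -53280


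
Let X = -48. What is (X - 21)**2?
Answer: 4761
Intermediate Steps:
(X - 21)**2 = (-48 - 21)**2 = (-69)**2 = 4761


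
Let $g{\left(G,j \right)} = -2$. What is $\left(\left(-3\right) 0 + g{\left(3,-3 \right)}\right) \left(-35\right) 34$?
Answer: $2380$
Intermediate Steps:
$\left(\left(-3\right) 0 + g{\left(3,-3 \right)}\right) \left(-35\right) 34 = \left(\left(-3\right) 0 - 2\right) \left(-35\right) 34 = \left(0 - 2\right) \left(-35\right) 34 = \left(-2\right) \left(-35\right) 34 = 70 \cdot 34 = 2380$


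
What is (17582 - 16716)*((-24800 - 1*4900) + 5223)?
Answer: -21197082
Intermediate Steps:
(17582 - 16716)*((-24800 - 1*4900) + 5223) = 866*((-24800 - 4900) + 5223) = 866*(-29700 + 5223) = 866*(-24477) = -21197082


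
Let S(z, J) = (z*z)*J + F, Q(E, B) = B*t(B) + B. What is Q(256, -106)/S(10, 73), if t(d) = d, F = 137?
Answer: 3710/2479 ≈ 1.4966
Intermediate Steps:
Q(E, B) = B + B² (Q(E, B) = B*B + B = B² + B = B + B²)
S(z, J) = 137 + J*z² (S(z, J) = (z*z)*J + 137 = z²*J + 137 = J*z² + 137 = 137 + J*z²)
Q(256, -106)/S(10, 73) = (-106*(1 - 106))/(137 + 73*10²) = (-106*(-105))/(137 + 73*100) = 11130/(137 + 7300) = 11130/7437 = 11130*(1/7437) = 3710/2479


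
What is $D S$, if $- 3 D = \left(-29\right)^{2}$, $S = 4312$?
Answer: $- \frac{3626392}{3} \approx -1.2088 \cdot 10^{6}$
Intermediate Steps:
$D = - \frac{841}{3}$ ($D = - \frac{\left(-29\right)^{2}}{3} = \left(- \frac{1}{3}\right) 841 = - \frac{841}{3} \approx -280.33$)
$D S = \left(- \frac{841}{3}\right) 4312 = - \frac{3626392}{3}$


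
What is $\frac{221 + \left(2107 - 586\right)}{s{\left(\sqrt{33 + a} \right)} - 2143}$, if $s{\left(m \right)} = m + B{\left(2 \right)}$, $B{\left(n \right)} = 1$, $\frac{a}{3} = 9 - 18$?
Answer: $- \frac{621894}{764693} - \frac{871 \sqrt{6}}{2294079} \approx -0.81419$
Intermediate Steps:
$a = -27$ ($a = 3 \left(9 - 18\right) = 3 \left(-9\right) = -27$)
$s{\left(m \right)} = 1 + m$ ($s{\left(m \right)} = m + 1 = 1 + m$)
$\frac{221 + \left(2107 - 586\right)}{s{\left(\sqrt{33 + a} \right)} - 2143} = \frac{221 + \left(2107 - 586\right)}{\left(1 + \sqrt{33 - 27}\right) - 2143} = \frac{221 + \left(2107 - 586\right)}{\left(1 + \sqrt{6}\right) - 2143} = \frac{221 + 1521}{-2142 + \sqrt{6}} = \frac{1742}{-2142 + \sqrt{6}}$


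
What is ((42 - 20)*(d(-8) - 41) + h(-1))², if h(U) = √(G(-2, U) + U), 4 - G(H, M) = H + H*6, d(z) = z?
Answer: (1078 - √17)² ≈ 1.1532e+6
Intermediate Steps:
G(H, M) = 4 - 7*H (G(H, M) = 4 - (H + H*6) = 4 - (H + 6*H) = 4 - 7*H)
h(U) = √(18 + U) (h(U) = √((4 - 7*(-2)) + U) = √((4 + 14) + U) = √(18 + U))
((42 - 20)*(d(-8) - 41) + h(-1))² = ((42 - 20)*(-8 - 41) + √(18 - 1))² = (22*(-49) + √17)² = (-1078 + √17)²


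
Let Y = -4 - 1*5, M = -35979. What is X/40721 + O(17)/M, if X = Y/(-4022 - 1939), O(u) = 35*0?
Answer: 3/80912627 ≈ 3.7077e-8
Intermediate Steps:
Y = -9 (Y = -4 - 5 = -9)
O(u) = 0
X = 3/1987 (X = -9/(-4022 - 1939) = -9/(-5961) = -9*(-1/5961) = 3/1987 ≈ 0.0015098)
X/40721 + O(17)/M = (3/1987)/40721 + 0/(-35979) = (3/1987)*(1/40721) + 0*(-1/35979) = 3/80912627 + 0 = 3/80912627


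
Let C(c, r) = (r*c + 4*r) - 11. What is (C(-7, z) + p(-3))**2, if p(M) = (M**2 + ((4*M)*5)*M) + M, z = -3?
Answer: 33856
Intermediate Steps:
p(M) = M + 21*M**2 (p(M) = (M**2 + (20*M)*M) + M = (M**2 + 20*M**2) + M = 21*M**2 + M = M + 21*M**2)
C(c, r) = -11 + 4*r + c*r (C(c, r) = (c*r + 4*r) - 11 = (4*r + c*r) - 11 = -11 + 4*r + c*r)
(C(-7, z) + p(-3))**2 = ((-11 + 4*(-3) - 7*(-3)) - 3*(1 + 21*(-3)))**2 = ((-11 - 12 + 21) - 3*(1 - 63))**2 = (-2 - 3*(-62))**2 = (-2 + 186)**2 = 184**2 = 33856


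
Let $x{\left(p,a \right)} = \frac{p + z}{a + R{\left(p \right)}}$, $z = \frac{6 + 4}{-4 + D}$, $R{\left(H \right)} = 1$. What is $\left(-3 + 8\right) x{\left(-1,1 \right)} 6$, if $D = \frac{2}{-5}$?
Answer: $- \frac{540}{11} \approx -49.091$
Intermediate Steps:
$D = - \frac{2}{5}$ ($D = 2 \left(- \frac{1}{5}\right) = - \frac{2}{5} \approx -0.4$)
$z = - \frac{25}{11}$ ($z = \frac{6 + 4}{-4 - \frac{2}{5}} = \frac{10}{- \frac{22}{5}} = 10 \left(- \frac{5}{22}\right) = - \frac{25}{11} \approx -2.2727$)
$x{\left(p,a \right)} = \frac{- \frac{25}{11} + p}{1 + a}$ ($x{\left(p,a \right)} = \frac{p - \frac{25}{11}}{a + 1} = \frac{- \frac{25}{11} + p}{1 + a}$)
$\left(-3 + 8\right) x{\left(-1,1 \right)} 6 = \left(-3 + 8\right) \frac{- \frac{25}{11} - 1}{1 + 1} \cdot 6 = 5 \cdot \frac{1}{2} \left(- \frac{36}{11}\right) 6 = 5 \left(- \frac{18}{11}\right) 6 = \left(- \frac{90}{11}\right) 6 = - \frac{540}{11}$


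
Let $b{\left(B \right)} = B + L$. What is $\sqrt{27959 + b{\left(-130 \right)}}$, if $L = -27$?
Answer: $\sqrt{27802} \approx 166.74$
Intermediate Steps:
$b{\left(B \right)} = -27 + B$ ($b{\left(B \right)} = B - 27 = -27 + B$)
$\sqrt{27959 + b{\left(-130 \right)}} = \sqrt{27959 - 157} = \sqrt{27802}$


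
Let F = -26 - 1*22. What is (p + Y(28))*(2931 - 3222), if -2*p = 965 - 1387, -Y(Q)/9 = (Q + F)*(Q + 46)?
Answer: -3937521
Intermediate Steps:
F = -48 (F = -26 - 22 = -48)
Y(Q) = -9*(-48 + Q)*(46 + Q) (Y(Q) = -9*(Q - 48)*(Q + 46) = -9*(-48 + Q)*(46 + Q))
p = 211 (p = -(965 - 1387)/2 = -½*(-422) = 211)
(p + Y(28))*(2931 - 3222) = (211 + (19872 - 9*28² + 18*28))*(2931 - 3222) = (211 + (19872 - 9*784 + 504))*(-291) = (211 + (19872 - 7056 + 504))*(-291) = (211 + 13320)*(-291) = 13531*(-291) = -3937521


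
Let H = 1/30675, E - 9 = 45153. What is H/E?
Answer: 1/1385344350 ≈ 7.2184e-10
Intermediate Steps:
E = 45162 (E = 9 + 45153 = 45162)
H = 1/30675 ≈ 3.2600e-5
H/E = (1/30675)/45162 = (1/30675)*(1/45162) = 1/1385344350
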